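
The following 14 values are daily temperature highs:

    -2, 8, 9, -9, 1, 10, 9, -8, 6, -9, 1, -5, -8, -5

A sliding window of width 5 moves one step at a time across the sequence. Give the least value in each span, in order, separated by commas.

Sliding a size-5 window across the 14 values:
-2 8 9 -9 1 → min -9
8 9 -9 1 10 → min -9
9 -9 1 10 9 → min -9
-9 1 10 9 -8 → min -9
1 10 9 -8 6 → min -8
10 9 -8 6 -9 → min -9
9 -8 6 -9 1 → min -9
-8 6 -9 1 -5 → min -9
6 -9 1 -5 -8 → min -9
-9 1 -5 -8 -5 → min -9

-9, -9, -9, -9, -8, -9, -9, -9, -9, -9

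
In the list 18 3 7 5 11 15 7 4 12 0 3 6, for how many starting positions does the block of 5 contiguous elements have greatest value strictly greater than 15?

(18, 3, 7, 5, 11) → max 18  > 15 ✓
(3, 7, 5, 11, 15) → max 15
(7, 5, 11, 15, 7) → max 15
(5, 11, 15, 7, 4) → max 15
(11, 15, 7, 4, 12) → max 15
(15, 7, 4, 12, 0) → max 15
(7, 4, 12, 0, 3) → max 12
(4, 12, 0, 3, 6) → max 12
1 window satisfy the condition.

1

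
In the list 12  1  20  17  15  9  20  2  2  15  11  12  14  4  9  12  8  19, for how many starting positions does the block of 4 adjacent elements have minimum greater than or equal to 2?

13

(12, 1, 20, 17) → min 1
(1, 20, 17, 15) → min 1
(20, 17, 15, 9) → min 9  ≥ 2 ✓
(17, 15, 9, 20) → min 9  ≥ 2 ✓
(15, 9, 20, 2) → min 2  ≥ 2 ✓
(9, 20, 2, 2) → min 2  ≥ 2 ✓
(20, 2, 2, 15) → min 2  ≥ 2 ✓
(2, 2, 15, 11) → min 2  ≥ 2 ✓
(2, 15, 11, 12) → min 2  ≥ 2 ✓
(15, 11, 12, 14) → min 11  ≥ 2 ✓
(11, 12, 14, 4) → min 4  ≥ 2 ✓
(12, 14, 4, 9) → min 4  ≥ 2 ✓
(14, 4, 9, 12) → min 4  ≥ 2 ✓
(4, 9, 12, 8) → min 4  ≥ 2 ✓
(9, 12, 8, 19) → min 8  ≥ 2 ✓
13 windows satisfy the condition.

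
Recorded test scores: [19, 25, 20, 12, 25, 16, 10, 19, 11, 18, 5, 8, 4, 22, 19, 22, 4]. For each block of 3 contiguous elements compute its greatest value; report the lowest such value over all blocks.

8

(19, 25, 20) → max 25
(25, 20, 12) → max 25
(20, 12, 25) → max 25
(12, 25, 16) → max 25
(25, 16, 10) → max 25
(16, 10, 19) → max 19
(10, 19, 11) → max 19
(19, 11, 18) → max 19
(11, 18, 5) → max 18
(18, 5, 8) → max 18
(5, 8, 4) → max 8
(8, 4, 22) → max 22
(4, 22, 19) → max 22
(22, 19, 22) → max 22
(19, 22, 4) → max 22
Lowest of these is 8.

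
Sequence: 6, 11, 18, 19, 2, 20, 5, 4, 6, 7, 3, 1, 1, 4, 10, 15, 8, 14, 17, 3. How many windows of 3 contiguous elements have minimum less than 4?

9

(6, 11, 18) → min 6
(11, 18, 19) → min 11
(18, 19, 2) → min 2  < 4 ✓
(19, 2, 20) → min 2  < 4 ✓
(2, 20, 5) → min 2  < 4 ✓
(20, 5, 4) → min 4
(5, 4, 6) → min 4
(4, 6, 7) → min 4
(6, 7, 3) → min 3  < 4 ✓
(7, 3, 1) → min 1  < 4 ✓
(3, 1, 1) → min 1  < 4 ✓
(1, 1, 4) → min 1  < 4 ✓
(1, 4, 10) → min 1  < 4 ✓
(4, 10, 15) → min 4
(10, 15, 8) → min 8
(15, 8, 14) → min 8
(8, 14, 17) → min 8
(14, 17, 3) → min 3  < 4 ✓
9 windows satisfy the condition.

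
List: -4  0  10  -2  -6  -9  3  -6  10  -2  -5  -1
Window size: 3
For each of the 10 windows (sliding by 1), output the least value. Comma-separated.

[-4, 0, 10] → min -4
[0, 10, -2] → min -2
[10, -2, -6] → min -6
[-2, -6, -9] → min -9
[-6, -9, 3] → min -9
[-9, 3, -6] → min -9
[3, -6, 10] → min -6
[-6, 10, -2] → min -6
[10, -2, -5] → min -5
[-2, -5, -1] → min -5

-4, -2, -6, -9, -9, -9, -6, -6, -5, -5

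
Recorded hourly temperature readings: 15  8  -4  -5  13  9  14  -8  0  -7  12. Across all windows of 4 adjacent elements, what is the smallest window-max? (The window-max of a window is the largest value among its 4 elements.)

12

Window maxs for each of the 8 positions:
(15, 8, -4, -5) → max 15
(8, -4, -5, 13) → max 13
(-4, -5, 13, 9) → max 13
(-5, 13, 9, 14) → max 14
(13, 9, 14, -8) → max 14
(9, 14, -8, 0) → max 14
(14, -8, 0, -7) → max 14
(-8, 0, -7, 12) → max 12
Smallest of these is 12.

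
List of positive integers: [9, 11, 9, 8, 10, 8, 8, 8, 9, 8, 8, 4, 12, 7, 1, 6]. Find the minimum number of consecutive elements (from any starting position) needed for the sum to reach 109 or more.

add 9: running sum 9 < 109
add 11: running sum 20 < 109
add 9: running sum 29 < 109
add 8: running sum 37 < 109
add 10: running sum 47 < 109
add 8: running sum 55 < 109
add 8: running sum 63 < 109
add 8: running sum 71 < 109
add 9: running sum 80 < 109
add 8: running sum 88 < 109
add 8: running sum 96 < 109
add 4: running sum 100 < 109
end 12: [9, 11, 9, 8, 10, 8, 8, 8, 9, 8, 8, 4, 12] sum 112, len 13
end 13: [11, 9, 8, 10, 8, 8, 8, 9, 8, 8, 4, 12, 7] sum 110, len 13
end 14: [11, 9, 8, 10, 8, 8, 8, 9, 8, 8, 4, 12, 7, 1] sum 111, len 14
end 15: [11, 9, 8, 10, 8, 8, 8, 9, 8, 8, 4, 12, 7, 1, 6] sum 117, len 15
Shortest qualifying length: 13.

13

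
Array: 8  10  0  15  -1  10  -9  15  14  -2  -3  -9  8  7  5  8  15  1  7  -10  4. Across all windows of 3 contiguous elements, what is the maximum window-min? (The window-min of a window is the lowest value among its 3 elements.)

(8, 10, 0) → min 0
(10, 0, 15) → min 0
(0, 15, -1) → min -1
(15, -1, 10) → min -1
(-1, 10, -9) → min -9
(10, -9, 15) → min -9
(-9, 15, 14) → min -9
(15, 14, -2) → min -2
(14, -2, -3) → min -3
(-2, -3, -9) → min -9
(-3, -9, 8) → min -9
(-9, 8, 7) → min -9
(8, 7, 5) → min 5
(7, 5, 8) → min 5
(5, 8, 15) → min 5
(8, 15, 1) → min 1
(15, 1, 7) → min 1
(1, 7, -10) → min -10
(7, -10, 4) → min -10
Maximum of these is 5.

5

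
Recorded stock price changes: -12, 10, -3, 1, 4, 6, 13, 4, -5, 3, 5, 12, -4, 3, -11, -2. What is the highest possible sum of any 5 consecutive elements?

28

[-12, 10, -3, 1, 4] → sum 0
[10, -3, 1, 4, 6] → sum 18
[-3, 1, 4, 6, 13] → sum 21
[1, 4, 6, 13, 4] → sum 28
[4, 6, 13, 4, -5] → sum 22
[6, 13, 4, -5, 3] → sum 21
[13, 4, -5, 3, 5] → sum 20
[4, -5, 3, 5, 12] → sum 19
[-5, 3, 5, 12, -4] → sum 11
[3, 5, 12, -4, 3] → sum 19
[5, 12, -4, 3, -11] → sum 5
[12, -4, 3, -11, -2] → sum -2
Highest of these is 28.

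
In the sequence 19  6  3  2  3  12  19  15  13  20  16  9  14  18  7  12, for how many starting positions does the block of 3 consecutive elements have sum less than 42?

9

(19, 6, 3) → sum 28  < 42 ✓
(6, 3, 2) → sum 11  < 42 ✓
(3, 2, 3) → sum 8  < 42 ✓
(2, 3, 12) → sum 17  < 42 ✓
(3, 12, 19) → sum 34  < 42 ✓
(12, 19, 15) → sum 46
(19, 15, 13) → sum 47
(15, 13, 20) → sum 48
(13, 20, 16) → sum 49
(20, 16, 9) → sum 45
(16, 9, 14) → sum 39  < 42 ✓
(9, 14, 18) → sum 41  < 42 ✓
(14, 18, 7) → sum 39  < 42 ✓
(18, 7, 12) → sum 37  < 42 ✓
9 windows satisfy the condition.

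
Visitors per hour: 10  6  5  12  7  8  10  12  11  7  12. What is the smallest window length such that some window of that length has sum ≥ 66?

add 10: running sum 10 < 66
add 6: running sum 16 < 66
add 5: running sum 21 < 66
add 12: running sum 33 < 66
add 7: running sum 40 < 66
add 8: running sum 48 < 66
add 10: running sum 58 < 66
end 7: [10, 6, 5, 12, 7, 8, 10, 12] sum 70, len 8
end 8: [6, 5, 12, 7, 8, 10, 12, 11] sum 71, len 8
end 9: [12, 7, 8, 10, 12, 11, 7] sum 67, len 7
end 10: [7, 8, 10, 12, 11, 7, 12] sum 67, len 7
Shortest qualifying length: 7.

7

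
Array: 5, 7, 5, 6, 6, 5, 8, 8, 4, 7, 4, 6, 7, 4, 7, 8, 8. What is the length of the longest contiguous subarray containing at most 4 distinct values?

Extend right; when distinct count exceeds 4, shrink from the left:
[5] 1 distinct, len 1
[5, 7] 2 distinct, len 2
[5, 7, 5] 2 distinct, len 3
[5, 7, 5, 6] 3 distinct, len 4
[5, 7, 5, 6, 6] 3 distinct, len 5
[5, 7, 5, 6, 6, 5] 3 distinct, len 6
[5, 7, 5, 6, 6, 5, 8] 4 distinct, len 7
[5, 7, 5, 6, 6, 5, 8, 8] 4 distinct, len 8
[5, 6, 6, 5, 8, 8, 4] 4 distinct, len 7
[5, 8, 8, 4, 7] 4 distinct, len 5
[5, 8, 8, 4, 7, 4] 4 distinct, len 6
[8, 8, 4, 7, 4, 6] 4 distinct, len 6
[8, 8, 4, 7, 4, 6, 7] 4 distinct, len 7
[8, 8, 4, 7, 4, 6, 7, 4] 4 distinct, len 8
[8, 8, 4, 7, 4, 6, 7, 4, 7] 4 distinct, len 9
[8, 8, 4, 7, 4, 6, 7, 4, 7, 8] 4 distinct, len 10
[8, 8, 4, 7, 4, 6, 7, 4, 7, 8, 8] 4 distinct, len 11
Longest length with ≤4 distinct: 11.

11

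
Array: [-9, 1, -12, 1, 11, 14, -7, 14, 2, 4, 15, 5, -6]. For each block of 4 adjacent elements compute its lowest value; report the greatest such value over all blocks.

2

Each size-4 window and its min:
(-9, 1, -12, 1) → min -12
(1, -12, 1, 11) → min -12
(-12, 1, 11, 14) → min -12
(1, 11, 14, -7) → min -7
(11, 14, -7, 14) → min -7
(14, -7, 14, 2) → min -7
(-7, 14, 2, 4) → min -7
(14, 2, 4, 15) → min 2
(2, 4, 15, 5) → min 2
(4, 15, 5, -6) → min -6
Greatest of these is 2.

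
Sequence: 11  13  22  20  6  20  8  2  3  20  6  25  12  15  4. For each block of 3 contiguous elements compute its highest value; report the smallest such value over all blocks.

[11, 13, 22] → max 22
[13, 22, 20] → max 22
[22, 20, 6] → max 22
[20, 6, 20] → max 20
[6, 20, 8] → max 20
[20, 8, 2] → max 20
[8, 2, 3] → max 8
[2, 3, 20] → max 20
[3, 20, 6] → max 20
[20, 6, 25] → max 25
[6, 25, 12] → max 25
[25, 12, 15] → max 25
[12, 15, 4] → max 15
Smallest of these is 8.

8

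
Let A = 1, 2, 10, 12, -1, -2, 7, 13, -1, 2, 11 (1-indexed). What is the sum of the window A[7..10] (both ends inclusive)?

21

Elements at indices 7..10: 7, 13, -1, 2
sum(7, 13, -1, 2) = 21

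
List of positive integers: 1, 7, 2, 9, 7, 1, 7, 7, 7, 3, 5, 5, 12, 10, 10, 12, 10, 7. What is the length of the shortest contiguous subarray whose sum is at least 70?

add 1: running sum 1 < 70
add 7: running sum 8 < 70
add 2: running sum 10 < 70
add 9: running sum 19 < 70
add 7: running sum 26 < 70
add 1: running sum 27 < 70
add 7: running sum 34 < 70
add 7: running sum 41 < 70
add 7: running sum 48 < 70
add 3: running sum 51 < 70
add 5: running sum 56 < 70
add 5: running sum 61 < 70
add 12: shortest ending here [7, 2, 9, 7, 1, 7, 7, 7, 3, 5, 5, 12] sum 72, len 12
add 10: shortest ending here [9, 7, 1, 7, 7, 7, 3, 5, 5, 12, 10] sum 73, len 11
add 10: shortest ending here [7, 1, 7, 7, 7, 3, 5, 5, 12, 10, 10] sum 74, len 11
add 12: shortest ending here [7, 7, 3, 5, 5, 12, 10, 10, 12] sum 71, len 9
add 10: shortest ending here [7, 3, 5, 5, 12, 10, 10, 12, 10] sum 74, len 9
add 7: shortest ending here [5, 5, 12, 10, 10, 12, 10, 7] sum 71, len 8
Shortest qualifying length: 8.

8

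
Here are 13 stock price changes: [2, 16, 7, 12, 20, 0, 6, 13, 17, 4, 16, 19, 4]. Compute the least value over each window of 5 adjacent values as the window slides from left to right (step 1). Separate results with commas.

2, 0, 0, 0, 0, 0, 4, 4, 4

[2, 16, 7, 12, 20] → min 2
[16, 7, 12, 20, 0] → min 0
[7, 12, 20, 0, 6] → min 0
[12, 20, 0, 6, 13] → min 0
[20, 0, 6, 13, 17] → min 0
[0, 6, 13, 17, 4] → min 0
[6, 13, 17, 4, 16] → min 4
[13, 17, 4, 16, 19] → min 4
[17, 4, 16, 19, 4] → min 4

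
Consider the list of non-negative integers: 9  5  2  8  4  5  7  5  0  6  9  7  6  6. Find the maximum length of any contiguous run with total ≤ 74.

13

Extend to the right; shrink from the left whenever the sum exceeds 74:
add 9: [9] sum 9, len 1
add 5: [9, 5] sum 14, len 2
add 2: [9, 5, 2] sum 16, len 3
add 8: [9, 5, 2, 8] sum 24, len 4
add 4: [9, 5, 2, 8, 4] sum 28, len 5
add 5: [9, 5, 2, 8, 4, 5] sum 33, len 6
add 7: [9, 5, 2, 8, 4, 5, 7] sum 40, len 7
add 5: [9, 5, 2, 8, 4, 5, 7, 5] sum 45, len 8
add 0: [9, 5, 2, 8, 4, 5, 7, 5, 0] sum 45, len 9
add 6: [9, 5, 2, 8, 4, 5, 7, 5, 0, 6] sum 51, len 10
add 9: [9, 5, 2, 8, 4, 5, 7, 5, 0, 6, 9] sum 60, len 11
add 7: [9, 5, 2, 8, 4, 5, 7, 5, 0, 6, 9, 7] sum 67, len 12
add 6: [9, 5, 2, 8, 4, 5, 7, 5, 0, 6, 9, 7, 6] sum 73, len 13
add 6: [5, 2, 8, 4, 5, 7, 5, 0, 6, 9, 7, 6, 6] sum 70, len 13
Longest length seen: 13.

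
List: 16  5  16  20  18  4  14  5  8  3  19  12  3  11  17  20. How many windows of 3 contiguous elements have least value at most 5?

12

(16, 5, 16) → min 5  ≤ 5 ✓
(5, 16, 20) → min 5  ≤ 5 ✓
(16, 20, 18) → min 16
(20, 18, 4) → min 4  ≤ 5 ✓
(18, 4, 14) → min 4  ≤ 5 ✓
(4, 14, 5) → min 4  ≤ 5 ✓
(14, 5, 8) → min 5  ≤ 5 ✓
(5, 8, 3) → min 3  ≤ 5 ✓
(8, 3, 19) → min 3  ≤ 5 ✓
(3, 19, 12) → min 3  ≤ 5 ✓
(19, 12, 3) → min 3  ≤ 5 ✓
(12, 3, 11) → min 3  ≤ 5 ✓
(3, 11, 17) → min 3  ≤ 5 ✓
(11, 17, 20) → min 11
12 windows satisfy the condition.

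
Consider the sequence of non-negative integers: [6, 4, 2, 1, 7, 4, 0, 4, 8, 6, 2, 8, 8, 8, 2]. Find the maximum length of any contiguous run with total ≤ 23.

7

Extend to the right; shrink from the left whenever the sum exceeds 23:
→ 6: sum 6, len 1
→ 4: sum 10, len 2
→ 2: sum 12, len 3
→ 1: sum 13, len 4
→ 7: sum 20, len 5
→ 4 (dropped 6): sum 18, len 5
→ 0: sum 18, len 6
→ 4: sum 22, len 7
→ 8 (dropped 4, 2, 1): sum 23, len 5
→ 6 (dropped 7): sum 22, len 5
→ 2 (dropped 4): sum 20, len 5
→ 8 (dropped 0, 4, 8): sum 16, len 3
→ 8 (dropped 6): sum 18, len 3
→ 8 (dropped 2, 8): sum 16, len 2
→ 2: sum 18, len 3
Longest length seen: 7.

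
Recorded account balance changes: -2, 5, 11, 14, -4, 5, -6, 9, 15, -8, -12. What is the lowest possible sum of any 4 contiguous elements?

(-2, 5, 11, 14) → sum 28
(5, 11, 14, -4) → sum 26
(11, 14, -4, 5) → sum 26
(14, -4, 5, -6) → sum 9
(-4, 5, -6, 9) → sum 4
(5, -6, 9, 15) → sum 23
(-6, 9, 15, -8) → sum 10
(9, 15, -8, -12) → sum 4
Lowest of these is 4.

4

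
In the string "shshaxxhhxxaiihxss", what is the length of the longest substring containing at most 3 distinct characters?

add s: window [s] (1 distinct), len 1
add h: window [s, h] (2 distinct), len 2
add s: window [s, h, s] (2 distinct), len 3
add h: window [s, h, s, h] (2 distinct), len 4
add a: window [s, h, s, h, a] (3 distinct), len 5
add x: window [h, a, x] (3 distinct), len 3
add x: window [h, a, x, x] (3 distinct), len 4
add h: window [h, a, x, x, h] (3 distinct), len 5
add h: window [h, a, x, x, h, h] (3 distinct), len 6
add x: window [h, a, x, x, h, h, x] (3 distinct), len 7
add x: window [h, a, x, x, h, h, x, x] (3 distinct), len 8
add a: window [h, a, x, x, h, h, x, x, a] (3 distinct), len 9
add i: window [x, x, a, i] (3 distinct), len 4
add i: window [x, x, a, i, i] (3 distinct), len 5
add h: window [a, i, i, h] (3 distinct), len 4
add x: window [i, i, h, x] (3 distinct), len 4
add s: window [h, x, s] (3 distinct), len 3
add s: window [h, x, s, s] (3 distinct), len 4
Longest length with ≤3 distinct: 9.

9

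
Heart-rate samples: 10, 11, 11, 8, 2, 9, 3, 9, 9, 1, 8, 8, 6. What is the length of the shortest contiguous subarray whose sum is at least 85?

add 10: running sum 10 < 85
add 11: running sum 21 < 85
add 11: running sum 32 < 85
add 8: running sum 40 < 85
add 2: running sum 42 < 85
add 9: running sum 51 < 85
add 3: running sum 54 < 85
add 9: running sum 63 < 85
add 9: running sum 72 < 85
add 1: running sum 73 < 85
add 8: running sum 81 < 85
add 8: shortest ending here [10, 11, 11, 8, 2, 9, 3, 9, 9, 1, 8, 8] sum 89, len 12
add 6: shortest ending here [11, 11, 8, 2, 9, 3, 9, 9, 1, 8, 8, 6] sum 85, len 12
Shortest qualifying length: 12.

12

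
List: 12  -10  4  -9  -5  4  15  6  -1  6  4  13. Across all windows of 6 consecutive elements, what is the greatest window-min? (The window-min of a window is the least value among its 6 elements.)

[12, -10, 4, -9, -5, 4] → min -10
[-10, 4, -9, -5, 4, 15] → min -10
[4, -9, -5, 4, 15, 6] → min -9
[-9, -5, 4, 15, 6, -1] → min -9
[-5, 4, 15, 6, -1, 6] → min -5
[4, 15, 6, -1, 6, 4] → min -1
[15, 6, -1, 6, 4, 13] → min -1
Greatest of these is -1.

-1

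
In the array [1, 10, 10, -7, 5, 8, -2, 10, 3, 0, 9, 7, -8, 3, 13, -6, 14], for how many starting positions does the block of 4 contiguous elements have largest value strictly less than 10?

4

1 10 10 -7 → max 10
10 10 -7 5 → max 10
10 -7 5 8 → max 10
-7 5 8 -2 → max 8  < 10 ✓
5 8 -2 10 → max 10
8 -2 10 3 → max 10
-2 10 3 0 → max 10
10 3 0 9 → max 10
3 0 9 7 → max 9  < 10 ✓
0 9 7 -8 → max 9  < 10 ✓
9 7 -8 3 → max 9  < 10 ✓
7 -8 3 13 → max 13
-8 3 13 -6 → max 13
3 13 -6 14 → max 14
4 windows satisfy the condition.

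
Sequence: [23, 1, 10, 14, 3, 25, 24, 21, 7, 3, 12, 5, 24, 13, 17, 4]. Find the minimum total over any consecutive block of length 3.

Window sums for each of the 14 positions:
23 1 10 → sum 34
1 10 14 → sum 25
10 14 3 → sum 27
14 3 25 → sum 42
3 25 24 → sum 52
25 24 21 → sum 70
24 21 7 → sum 52
21 7 3 → sum 31
7 3 12 → sum 22
3 12 5 → sum 20
12 5 24 → sum 41
5 24 13 → sum 42
24 13 17 → sum 54
13 17 4 → sum 34
Minimum of these is 20.

20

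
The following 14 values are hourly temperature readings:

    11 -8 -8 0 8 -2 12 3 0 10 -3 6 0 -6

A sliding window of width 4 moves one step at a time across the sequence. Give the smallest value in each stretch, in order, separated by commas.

-8, -8, -8, -2, -2, -2, 0, -3, -3, -3, -6

(11, -8, -8, 0) → min -8
(-8, -8, 0, 8) → min -8
(-8, 0, 8, -2) → min -8
(0, 8, -2, 12) → min -2
(8, -2, 12, 3) → min -2
(-2, 12, 3, 0) → min -2
(12, 3, 0, 10) → min 0
(3, 0, 10, -3) → min -3
(0, 10, -3, 6) → min -3
(10, -3, 6, 0) → min -3
(-3, 6, 0, -6) → min -6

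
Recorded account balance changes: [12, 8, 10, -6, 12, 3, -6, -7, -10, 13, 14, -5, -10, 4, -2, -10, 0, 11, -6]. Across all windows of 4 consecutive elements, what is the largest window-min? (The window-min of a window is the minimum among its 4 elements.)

-6

Each size-4 window and its min:
[12, 8, 10, -6] → min -6
[8, 10, -6, 12] → min -6
[10, -6, 12, 3] → min -6
[-6, 12, 3, -6] → min -6
[12, 3, -6, -7] → min -7
[3, -6, -7, -10] → min -10
[-6, -7, -10, 13] → min -10
[-7, -10, 13, 14] → min -10
[-10, 13, 14, -5] → min -10
[13, 14, -5, -10] → min -10
[14, -5, -10, 4] → min -10
[-5, -10, 4, -2] → min -10
[-10, 4, -2, -10] → min -10
[4, -2, -10, 0] → min -10
[-2, -10, 0, 11] → min -10
[-10, 0, 11, -6] → min -10
Largest of these is -6.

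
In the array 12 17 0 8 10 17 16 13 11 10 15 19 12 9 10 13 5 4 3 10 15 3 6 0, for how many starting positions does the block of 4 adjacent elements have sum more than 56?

[12, 17, 0, 8] → sum 37
[17, 0, 8, 10] → sum 35
[0, 8, 10, 17] → sum 35
[8, 10, 17, 16] → sum 51
[10, 17, 16, 13] → sum 56
[17, 16, 13, 11] → sum 57  > 56 ✓
[16, 13, 11, 10] → sum 50
[13, 11, 10, 15] → sum 49
[11, 10, 15, 19] → sum 55
[10, 15, 19, 12] → sum 56
[15, 19, 12, 9] → sum 55
[19, 12, 9, 10] → sum 50
[12, 9, 10, 13] → sum 44
[9, 10, 13, 5] → sum 37
[10, 13, 5, 4] → sum 32
[13, 5, 4, 3] → sum 25
[5, 4, 3, 10] → sum 22
[4, 3, 10, 15] → sum 32
[3, 10, 15, 3] → sum 31
[10, 15, 3, 6] → sum 34
[15, 3, 6, 0] → sum 24
1 window satisfy the condition.

1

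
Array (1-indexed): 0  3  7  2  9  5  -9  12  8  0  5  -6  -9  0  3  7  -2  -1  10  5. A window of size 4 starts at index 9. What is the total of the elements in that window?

Elements at indices 9..12: 8, 0, 5, -6
sum(8, 0, 5, -6) = 7

7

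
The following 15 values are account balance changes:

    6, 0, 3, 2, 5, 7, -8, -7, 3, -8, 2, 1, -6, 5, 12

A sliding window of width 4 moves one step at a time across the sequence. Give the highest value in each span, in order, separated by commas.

6 0 3 2 → max 6
0 3 2 5 → max 5
3 2 5 7 → max 7
2 5 7 -8 → max 7
5 7 -8 -7 → max 7
7 -8 -7 3 → max 7
-8 -7 3 -8 → max 3
-7 3 -8 2 → max 3
3 -8 2 1 → max 3
-8 2 1 -6 → max 2
2 1 -6 5 → max 5
1 -6 5 12 → max 12

6, 5, 7, 7, 7, 7, 3, 3, 3, 2, 5, 12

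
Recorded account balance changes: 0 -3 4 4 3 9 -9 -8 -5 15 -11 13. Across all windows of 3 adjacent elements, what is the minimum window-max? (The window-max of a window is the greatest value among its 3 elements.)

(0, -3, 4) → max 4
(-3, 4, 4) → max 4
(4, 4, 3) → max 4
(4, 3, 9) → max 9
(3, 9, -9) → max 9
(9, -9, -8) → max 9
(-9, -8, -5) → max -5
(-8, -5, 15) → max 15
(-5, 15, -11) → max 15
(15, -11, 13) → max 15
Minimum of these is -5.

-5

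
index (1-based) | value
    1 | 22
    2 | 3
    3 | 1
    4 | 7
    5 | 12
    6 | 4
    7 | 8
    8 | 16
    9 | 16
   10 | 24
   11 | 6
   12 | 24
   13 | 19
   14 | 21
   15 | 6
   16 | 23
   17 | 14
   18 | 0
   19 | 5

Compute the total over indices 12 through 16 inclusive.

Elements at indices 12..16: 24, 19, 21, 6, 23
sum(24, 19, 21, 6, 23) = 93

93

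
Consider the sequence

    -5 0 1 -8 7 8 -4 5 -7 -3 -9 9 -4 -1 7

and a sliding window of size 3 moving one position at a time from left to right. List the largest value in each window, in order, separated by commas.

1, 1, 7, 8, 8, 8, 5, 5, -3, 9, 9, 9, 7

[-5, 0, 1] → max 1
[0, 1, -8] → max 1
[1, -8, 7] → max 7
[-8, 7, 8] → max 8
[7, 8, -4] → max 8
[8, -4, 5] → max 8
[-4, 5, -7] → max 5
[5, -7, -3] → max 5
[-7, -3, -9] → max -3
[-3, -9, 9] → max 9
[-9, 9, -4] → max 9
[9, -4, -1] → max 9
[-4, -1, 7] → max 7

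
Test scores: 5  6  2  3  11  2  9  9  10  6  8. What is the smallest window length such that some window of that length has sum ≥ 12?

2

Extend right; whenever the sum reaches 12, record the length and shrink from the left:
add 5: running sum 5 < 12
add 6: running sum 11 < 12
add 2: shortest ending here [5, 6, 2] sum 13, len 3
add 3: shortest ending here [5, 6, 2, 3] sum 16, len 4
add 11: shortest ending here [3, 11] sum 14, len 2
add 2: shortest ending here [11, 2] sum 13, len 2
add 9: shortest ending here [11, 2, 9] sum 22, len 3
add 9: shortest ending here [9, 9] sum 18, len 2
add 10: shortest ending here [9, 10] sum 19, len 2
add 6: shortest ending here [10, 6] sum 16, len 2
add 8: shortest ending here [6, 8] sum 14, len 2
Shortest qualifying length: 2.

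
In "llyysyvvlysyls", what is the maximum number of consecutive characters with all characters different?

[l] len 1
[l] len 1
[l, y] len 2
[y] len 1
[y, s] len 2
[s, y] len 2
[s, y, v] len 3
[v] len 1
[v, l] len 2
[v, l, y] len 3
[v, l, y, s] len 4
[s, y] len 2
[s, y, l] len 3
[y, l, s] len 3
Longest all-distinct length: 4.

4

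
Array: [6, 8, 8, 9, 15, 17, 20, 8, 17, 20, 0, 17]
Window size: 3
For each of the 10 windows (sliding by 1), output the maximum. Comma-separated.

8, 9, 15, 17, 20, 20, 20, 20, 20, 20

6 8 8 → max 8
8 8 9 → max 9
8 9 15 → max 15
9 15 17 → max 17
15 17 20 → max 20
17 20 8 → max 20
20 8 17 → max 20
8 17 20 → max 20
17 20 0 → max 20
20 0 17 → max 20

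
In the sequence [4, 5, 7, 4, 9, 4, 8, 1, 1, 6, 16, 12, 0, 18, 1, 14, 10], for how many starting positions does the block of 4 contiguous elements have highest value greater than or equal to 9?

4 5 7 4 → max 7
5 7 4 9 → max 9  ≥ 9 ✓
7 4 9 4 → max 9  ≥ 9 ✓
4 9 4 8 → max 9  ≥ 9 ✓
9 4 8 1 → max 9  ≥ 9 ✓
4 8 1 1 → max 8
8 1 1 6 → max 8
1 1 6 16 → max 16  ≥ 9 ✓
1 6 16 12 → max 16  ≥ 9 ✓
6 16 12 0 → max 16  ≥ 9 ✓
16 12 0 18 → max 18  ≥ 9 ✓
12 0 18 1 → max 18  ≥ 9 ✓
0 18 1 14 → max 18  ≥ 9 ✓
18 1 14 10 → max 18  ≥ 9 ✓
11 windows satisfy the condition.

11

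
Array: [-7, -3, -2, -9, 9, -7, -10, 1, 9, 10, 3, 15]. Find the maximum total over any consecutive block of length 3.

Each size-3 window and its sum:
[-7, -3, -2] → sum -12
[-3, -2, -9] → sum -14
[-2, -9, 9] → sum -2
[-9, 9, -7] → sum -7
[9, -7, -10] → sum -8
[-7, -10, 1] → sum -16
[-10, 1, 9] → sum 0
[1, 9, 10] → sum 20
[9, 10, 3] → sum 22
[10, 3, 15] → sum 28
Maximum of these is 28.

28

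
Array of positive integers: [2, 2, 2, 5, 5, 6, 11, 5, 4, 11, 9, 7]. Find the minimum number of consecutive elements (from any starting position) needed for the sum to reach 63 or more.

9

add 2: running sum 2 < 63
add 2: running sum 4 < 63
add 2: running sum 6 < 63
add 5: running sum 11 < 63
add 5: running sum 16 < 63
add 6: running sum 22 < 63
add 11: running sum 33 < 63
add 5: running sum 38 < 63
add 4: running sum 42 < 63
add 11: running sum 53 < 63
add 9: running sum 62 < 63
end 11: [5, 5, 6, 11, 5, 4, 11, 9, 7] sum 63, len 9
Shortest qualifying length: 9.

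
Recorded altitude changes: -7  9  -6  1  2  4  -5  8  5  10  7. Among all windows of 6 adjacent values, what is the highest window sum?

29

(-7, 9, -6, 1, 2, 4) → sum 3
(9, -6, 1, 2, 4, -5) → sum 5
(-6, 1, 2, 4, -5, 8) → sum 4
(1, 2, 4, -5, 8, 5) → sum 15
(2, 4, -5, 8, 5, 10) → sum 24
(4, -5, 8, 5, 10, 7) → sum 29
Highest of these is 29.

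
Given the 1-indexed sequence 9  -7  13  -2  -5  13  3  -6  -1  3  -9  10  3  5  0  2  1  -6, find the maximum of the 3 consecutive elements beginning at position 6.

Elements at indices 6..8: 13, 3, -6
max(13, 3, -6) = 13

13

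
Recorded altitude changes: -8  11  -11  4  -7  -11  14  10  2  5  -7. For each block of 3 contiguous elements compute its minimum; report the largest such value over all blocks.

2

Window mins for each of the 9 positions:
(-8, 11, -11) → min -11
(11, -11, 4) → min -11
(-11, 4, -7) → min -11
(4, -7, -11) → min -11
(-7, -11, 14) → min -11
(-11, 14, 10) → min -11
(14, 10, 2) → min 2
(10, 2, 5) → min 2
(2, 5, -7) → min -7
Largest of these is 2.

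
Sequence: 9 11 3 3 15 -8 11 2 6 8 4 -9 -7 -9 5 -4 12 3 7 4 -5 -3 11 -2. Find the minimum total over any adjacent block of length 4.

(9, 11, 3, 3) → sum 26
(11, 3, 3, 15) → sum 32
(3, 3, 15, -8) → sum 13
(3, 15, -8, 11) → sum 21
(15, -8, 11, 2) → sum 20
(-8, 11, 2, 6) → sum 11
(11, 2, 6, 8) → sum 27
(2, 6, 8, 4) → sum 20
(6, 8, 4, -9) → sum 9
(8, 4, -9, -7) → sum -4
(4, -9, -7, -9) → sum -21
(-9, -7, -9, 5) → sum -20
(-7, -9, 5, -4) → sum -15
(-9, 5, -4, 12) → sum 4
(5, -4, 12, 3) → sum 16
(-4, 12, 3, 7) → sum 18
(12, 3, 7, 4) → sum 26
(3, 7, 4, -5) → sum 9
(7, 4, -5, -3) → sum 3
(4, -5, -3, 11) → sum 7
(-5, -3, 11, -2) → sum 1
Minimum of these is -21.

-21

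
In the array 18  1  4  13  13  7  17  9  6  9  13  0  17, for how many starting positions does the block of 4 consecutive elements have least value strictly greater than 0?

(18, 1, 4, 13) → min 1  > 0 ✓
(1, 4, 13, 13) → min 1  > 0 ✓
(4, 13, 13, 7) → min 4  > 0 ✓
(13, 13, 7, 17) → min 7  > 0 ✓
(13, 7, 17, 9) → min 7  > 0 ✓
(7, 17, 9, 6) → min 6  > 0 ✓
(17, 9, 6, 9) → min 6  > 0 ✓
(9, 6, 9, 13) → min 6  > 0 ✓
(6, 9, 13, 0) → min 0
(9, 13, 0, 17) → min 0
8 windows satisfy the condition.

8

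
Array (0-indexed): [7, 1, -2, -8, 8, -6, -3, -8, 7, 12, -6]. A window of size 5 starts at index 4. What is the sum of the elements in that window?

Elements at indices 4..8: 8, -6, -3, -8, 7
sum(8, -6, -3, -8, 7) = -2

-2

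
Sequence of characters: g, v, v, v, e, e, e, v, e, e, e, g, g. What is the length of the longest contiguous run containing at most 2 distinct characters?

[g] 1 distinct, len 1
[g, v] 2 distinct, len 2
[g, v, v] 2 distinct, len 3
[g, v, v, v] 2 distinct, len 4
[v, v, v, e] 2 distinct, len 4
[v, v, v, e, e] 2 distinct, len 5
[v, v, v, e, e, e] 2 distinct, len 6
[v, v, v, e, e, e, v] 2 distinct, len 7
[v, v, v, e, e, e, v, e] 2 distinct, len 8
[v, v, v, e, e, e, v, e, e] 2 distinct, len 9
[v, v, v, e, e, e, v, e, e, e] 2 distinct, len 10
[e, e, e, g] 2 distinct, len 4
[e, e, e, g, g] 2 distinct, len 5
Longest length with ≤2 distinct: 10.

10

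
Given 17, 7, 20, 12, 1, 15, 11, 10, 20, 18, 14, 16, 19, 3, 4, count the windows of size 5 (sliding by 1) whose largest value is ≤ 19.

17 7 20 12 1 → max 20
7 20 12 1 15 → max 20
20 12 1 15 11 → max 20
12 1 15 11 10 → max 15  ≤ 19 ✓
1 15 11 10 20 → max 20
15 11 10 20 18 → max 20
11 10 20 18 14 → max 20
10 20 18 14 16 → max 20
20 18 14 16 19 → max 20
18 14 16 19 3 → max 19  ≤ 19 ✓
14 16 19 3 4 → max 19  ≤ 19 ✓
3 windows satisfy the condition.

3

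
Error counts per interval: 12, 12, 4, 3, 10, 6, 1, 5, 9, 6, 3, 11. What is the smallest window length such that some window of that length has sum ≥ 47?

6

add 12: running sum 12 < 47
add 12: running sum 24 < 47
add 4: running sum 28 < 47
add 3: running sum 31 < 47
add 10: running sum 41 < 47
add 6: shortest ending here [12, 12, 4, 3, 10, 6] sum 47, len 6
add 1: shortest ending here [12, 12, 4, 3, 10, 6, 1] sum 48, len 7
add 5: shortest ending here [12, 12, 4, 3, 10, 6, 1, 5] sum 53, len 8
add 9: shortest ending here [12, 4, 3, 10, 6, 1, 5, 9] sum 50, len 8
add 6: shortest ending here [12, 4, 3, 10, 6, 1, 5, 9, 6] sum 56, len 9
add 3: shortest ending here [4, 3, 10, 6, 1, 5, 9, 6, 3] sum 47, len 9
add 11: shortest ending here [10, 6, 1, 5, 9, 6, 3, 11] sum 51, len 8
Shortest qualifying length: 6.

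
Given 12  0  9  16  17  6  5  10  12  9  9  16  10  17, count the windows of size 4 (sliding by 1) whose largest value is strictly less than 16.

12 0 9 16 → max 16
0 9 16 17 → max 17
9 16 17 6 → max 17
16 17 6 5 → max 17
17 6 5 10 → max 17
6 5 10 12 → max 12  < 16 ✓
5 10 12 9 → max 12  < 16 ✓
10 12 9 9 → max 12  < 16 ✓
12 9 9 16 → max 16
9 9 16 10 → max 16
9 16 10 17 → max 17
3 windows satisfy the condition.

3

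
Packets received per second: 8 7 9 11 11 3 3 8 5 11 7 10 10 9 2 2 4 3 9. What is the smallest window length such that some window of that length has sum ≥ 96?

12

add 8: running sum 8 < 96
add 7: running sum 15 < 96
add 9: running sum 24 < 96
add 11: running sum 35 < 96
add 11: running sum 46 < 96
add 3: running sum 49 < 96
add 3: running sum 52 < 96
add 8: running sum 60 < 96
add 5: running sum 65 < 96
add 11: running sum 76 < 96
add 7: running sum 83 < 96
add 10: running sum 93 < 96
add 10: shortest ending here [8, 7, 9, 11, 11, 3, 3, 8, 5, 11, 7, 10, 10] sum 103, len 13
add 9: shortest ending here [9, 11, 11, 3, 3, 8, 5, 11, 7, 10, 10, 9] sum 97, len 12
add 2: shortest ending here [9, 11, 11, 3, 3, 8, 5, 11, 7, 10, 10, 9, 2] sum 99, len 13
add 2: shortest ending here [9, 11, 11, 3, 3, 8, 5, 11, 7, 10, 10, 9, 2, 2] sum 101, len 14
add 4: shortest ending here [11, 11, 3, 3, 8, 5, 11, 7, 10, 10, 9, 2, 2, 4] sum 96, len 14
add 3: shortest ending here [11, 11, 3, 3, 8, 5, 11, 7, 10, 10, 9, 2, 2, 4, 3] sum 99, len 15
add 9: shortest ending here [11, 3, 3, 8, 5, 11, 7, 10, 10, 9, 2, 2, 4, 3, 9] sum 97, len 15
Shortest qualifying length: 12.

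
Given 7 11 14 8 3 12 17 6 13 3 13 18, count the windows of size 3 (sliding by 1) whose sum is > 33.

[7, 11, 14] → sum 32
[11, 14, 8] → sum 33
[14, 8, 3] → sum 25
[8, 3, 12] → sum 23
[3, 12, 17] → sum 32
[12, 17, 6] → sum 35  > 33 ✓
[17, 6, 13] → sum 36  > 33 ✓
[6, 13, 3] → sum 22
[13, 3, 13] → sum 29
[3, 13, 18] → sum 34  > 33 ✓
3 windows satisfy the condition.

3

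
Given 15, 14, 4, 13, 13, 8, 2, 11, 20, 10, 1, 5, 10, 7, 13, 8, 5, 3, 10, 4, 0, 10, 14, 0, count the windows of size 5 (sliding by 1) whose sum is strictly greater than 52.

(15, 14, 4, 13, 13) → sum 59  > 52 ✓
(14, 4, 13, 13, 8) → sum 52
(4, 13, 13, 8, 2) → sum 40
(13, 13, 8, 2, 11) → sum 47
(13, 8, 2, 11, 20) → sum 54  > 52 ✓
(8, 2, 11, 20, 10) → sum 51
(2, 11, 20, 10, 1) → sum 44
(11, 20, 10, 1, 5) → sum 47
(20, 10, 1, 5, 10) → sum 46
(10, 1, 5, 10, 7) → sum 33
(1, 5, 10, 7, 13) → sum 36
(5, 10, 7, 13, 8) → sum 43
(10, 7, 13, 8, 5) → sum 43
(7, 13, 8, 5, 3) → sum 36
(13, 8, 5, 3, 10) → sum 39
(8, 5, 3, 10, 4) → sum 30
(5, 3, 10, 4, 0) → sum 22
(3, 10, 4, 0, 10) → sum 27
(10, 4, 0, 10, 14) → sum 38
(4, 0, 10, 14, 0) → sum 28
2 windows satisfy the condition.

2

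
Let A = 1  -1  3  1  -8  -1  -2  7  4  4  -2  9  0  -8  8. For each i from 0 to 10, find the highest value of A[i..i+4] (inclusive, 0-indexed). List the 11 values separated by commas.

3, 3, 3, 7, 7, 7, 7, 9, 9, 9, 9

Sliding a size-5 window across the 15 values:
[1, -1, 3, 1, -8] → max 3
[-1, 3, 1, -8, -1] → max 3
[3, 1, -8, -1, -2] → max 3
[1, -8, -1, -2, 7] → max 7
[-8, -1, -2, 7, 4] → max 7
[-1, -2, 7, 4, 4] → max 7
[-2, 7, 4, 4, -2] → max 7
[7, 4, 4, -2, 9] → max 9
[4, 4, -2, 9, 0] → max 9
[4, -2, 9, 0, -8] → max 9
[-2, 9, 0, -8, 8] → max 9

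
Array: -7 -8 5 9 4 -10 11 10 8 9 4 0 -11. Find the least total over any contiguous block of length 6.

-7

Each size-6 window and its sum:
-7 -8 5 9 4 -10 → sum -7
-8 5 9 4 -10 11 → sum 11
5 9 4 -10 11 10 → sum 29
9 4 -10 11 10 8 → sum 32
4 -10 11 10 8 9 → sum 32
-10 11 10 8 9 4 → sum 32
11 10 8 9 4 0 → sum 42
10 8 9 4 0 -11 → sum 20
Least of these is -7.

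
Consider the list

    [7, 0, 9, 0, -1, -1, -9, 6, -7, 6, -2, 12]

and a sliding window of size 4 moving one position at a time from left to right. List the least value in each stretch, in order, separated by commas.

0, -1, -1, -9, -9, -9, -9, -7, -7

Sliding a size-4 window across the 12 values:
[7, 0, 9, 0] → min 0
[0, 9, 0, -1] → min -1
[9, 0, -1, -1] → min -1
[0, -1, -1, -9] → min -9
[-1, -1, -9, 6] → min -9
[-1, -9, 6, -7] → min -9
[-9, 6, -7, 6] → min -9
[6, -7, 6, -2] → min -7
[-7, 6, -2, 12] → min -7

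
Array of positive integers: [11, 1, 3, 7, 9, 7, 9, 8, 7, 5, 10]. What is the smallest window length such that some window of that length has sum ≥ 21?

add 11: running sum 11 < 21
add 1: running sum 12 < 21
add 3: running sum 15 < 21
end 3: [11, 1, 3, 7] sum 22, len 4
end 4: [11, 1, 3, 7, 9] sum 31, len 5
end 5: [7, 9, 7] sum 23, len 3
end 6: [9, 7, 9] sum 25, len 3
end 7: [7, 9, 8] sum 24, len 3
end 8: [9, 8, 7] sum 24, len 3
end 9: [9, 8, 7, 5] sum 29, len 4
end 10: [7, 5, 10] sum 22, len 3
Shortest qualifying length: 3.

3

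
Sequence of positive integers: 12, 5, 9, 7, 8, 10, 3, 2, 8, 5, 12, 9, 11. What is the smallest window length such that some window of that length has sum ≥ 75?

add 12: running sum 12 < 75
add 5: running sum 17 < 75
add 9: running sum 26 < 75
add 7: running sum 33 < 75
add 8: running sum 41 < 75
add 10: running sum 51 < 75
add 3: running sum 54 < 75
add 2: running sum 56 < 75
add 8: running sum 64 < 75
add 5: running sum 69 < 75
add 12: shortest ending here [12, 5, 9, 7, 8, 10, 3, 2, 8, 5, 12] sum 81, len 11
add 9: shortest ending here [5, 9, 7, 8, 10, 3, 2, 8, 5, 12, 9] sum 78, len 11
add 11: shortest ending here [7, 8, 10, 3, 2, 8, 5, 12, 9, 11] sum 75, len 10
Shortest qualifying length: 10.

10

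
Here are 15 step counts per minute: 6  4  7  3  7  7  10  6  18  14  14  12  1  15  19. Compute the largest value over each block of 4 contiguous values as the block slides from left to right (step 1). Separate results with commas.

7, 7, 7, 10, 10, 18, 18, 18, 18, 14, 15, 19

Sliding a size-4 window across the 15 values:
[6, 4, 7, 3] → max 7
[4, 7, 3, 7] → max 7
[7, 3, 7, 7] → max 7
[3, 7, 7, 10] → max 10
[7, 7, 10, 6] → max 10
[7, 10, 6, 18] → max 18
[10, 6, 18, 14] → max 18
[6, 18, 14, 14] → max 18
[18, 14, 14, 12] → max 18
[14, 14, 12, 1] → max 14
[14, 12, 1, 15] → max 15
[12, 1, 15, 19] → max 19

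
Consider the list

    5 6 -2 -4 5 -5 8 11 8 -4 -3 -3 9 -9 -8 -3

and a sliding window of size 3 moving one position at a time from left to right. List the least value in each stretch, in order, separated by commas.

-2, -4, -4, -5, -5, -5, 8, -4, -4, -4, -3, -9, -9, -9

Sliding a size-3 window across the 16 values:
5 6 -2 → min -2
6 -2 -4 → min -4
-2 -4 5 → min -4
-4 5 -5 → min -5
5 -5 8 → min -5
-5 8 11 → min -5
8 11 8 → min 8
11 8 -4 → min -4
8 -4 -3 → min -4
-4 -3 -3 → min -4
-3 -3 9 → min -3
-3 9 -9 → min -9
9 -9 -8 → min -9
-9 -8 -3 → min -9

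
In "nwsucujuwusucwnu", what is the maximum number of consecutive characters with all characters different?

[n] len 1
[n, w] len 2
[n, w, s] len 3
[n, w, s, u] len 4
[n, w, s, u, c] len 5
[c, u] len 2
[c, u, j] len 3
[j, u] len 2
[j, u, w] len 3
[w, u] len 2
[w, u, s] len 3
[s, u] len 2
[s, u, c] len 3
[s, u, c, w] len 4
[s, u, c, w, n] len 5
[c, w, n, u] len 4
Longest all-distinct length: 5.

5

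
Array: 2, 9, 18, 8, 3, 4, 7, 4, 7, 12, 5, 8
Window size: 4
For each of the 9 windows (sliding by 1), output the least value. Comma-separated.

2, 3, 3, 3, 3, 4, 4, 4, 5

[2, 9, 18, 8] → min 2
[9, 18, 8, 3] → min 3
[18, 8, 3, 4] → min 3
[8, 3, 4, 7] → min 3
[3, 4, 7, 4] → min 3
[4, 7, 4, 7] → min 4
[7, 4, 7, 12] → min 4
[4, 7, 12, 5] → min 4
[7, 12, 5, 8] → min 5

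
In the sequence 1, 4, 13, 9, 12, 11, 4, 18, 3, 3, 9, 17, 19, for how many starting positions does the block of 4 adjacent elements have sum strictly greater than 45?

1

(1, 4, 13, 9) → sum 27
(4, 13, 9, 12) → sum 38
(13, 9, 12, 11) → sum 45
(9, 12, 11, 4) → sum 36
(12, 11, 4, 18) → sum 45
(11, 4, 18, 3) → sum 36
(4, 18, 3, 3) → sum 28
(18, 3, 3, 9) → sum 33
(3, 3, 9, 17) → sum 32
(3, 9, 17, 19) → sum 48  > 45 ✓
1 window satisfy the condition.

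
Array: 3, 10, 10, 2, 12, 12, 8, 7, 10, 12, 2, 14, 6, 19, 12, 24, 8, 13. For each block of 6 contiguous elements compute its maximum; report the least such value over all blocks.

Window maxs for each of the 13 positions:
3 10 10 2 12 12 → max 12
10 10 2 12 12 8 → max 12
10 2 12 12 8 7 → max 12
2 12 12 8 7 10 → max 12
12 12 8 7 10 12 → max 12
12 8 7 10 12 2 → max 12
8 7 10 12 2 14 → max 14
7 10 12 2 14 6 → max 14
10 12 2 14 6 19 → max 19
12 2 14 6 19 12 → max 19
2 14 6 19 12 24 → max 24
14 6 19 12 24 8 → max 24
6 19 12 24 8 13 → max 24
Least of these is 12.

12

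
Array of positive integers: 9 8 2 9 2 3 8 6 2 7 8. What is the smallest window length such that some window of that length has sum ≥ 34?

add 9: running sum 9 < 34
add 8: running sum 17 < 34
add 2: running sum 19 < 34
add 9: running sum 28 < 34
add 2: running sum 30 < 34
add 3: running sum 33 < 34
end 6: [9, 8, 2, 9, 2, 3, 8] sum 41, len 7
end 7: [8, 2, 9, 2, 3, 8, 6] sum 38, len 7
end 8: [8, 2, 9, 2, 3, 8, 6, 2] sum 40, len 8
end 9: [9, 2, 3, 8, 6, 2, 7] sum 37, len 7
end 10: [3, 8, 6, 2, 7, 8] sum 34, len 6
Shortest qualifying length: 6.

6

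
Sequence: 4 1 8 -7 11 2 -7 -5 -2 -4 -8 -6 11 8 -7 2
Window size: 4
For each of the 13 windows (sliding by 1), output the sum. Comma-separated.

6, 13, 14, -1, 1, -12, -18, -19, -20, -7, 5, 6, 14

(4, 1, 8, -7) → sum 6
(1, 8, -7, 11) → sum 13
(8, -7, 11, 2) → sum 14
(-7, 11, 2, -7) → sum -1
(11, 2, -7, -5) → sum 1
(2, -7, -5, -2) → sum -12
(-7, -5, -2, -4) → sum -18
(-5, -2, -4, -8) → sum -19
(-2, -4, -8, -6) → sum -20
(-4, -8, -6, 11) → sum -7
(-8, -6, 11, 8) → sum 5
(-6, 11, 8, -7) → sum 6
(11, 8, -7, 2) → sum 14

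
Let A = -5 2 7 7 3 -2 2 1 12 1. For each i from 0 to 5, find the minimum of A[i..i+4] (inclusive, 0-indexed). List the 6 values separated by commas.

-5, -2, -2, -2, -2, -2

(-5, 2, 7, 7, 3) → min -5
(2, 7, 7, 3, -2) → min -2
(7, 7, 3, -2, 2) → min -2
(7, 3, -2, 2, 1) → min -2
(3, -2, 2, 1, 12) → min -2
(-2, 2, 1, 12, 1) → min -2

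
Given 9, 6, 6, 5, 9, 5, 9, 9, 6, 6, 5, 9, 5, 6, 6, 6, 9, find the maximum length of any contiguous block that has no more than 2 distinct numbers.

5

[9] 1 distinct, len 1
[9, 6] 2 distinct, len 2
[9, 6, 6] 2 distinct, len 3
[6, 6, 5] 2 distinct, len 3
[5, 9] 2 distinct, len 2
[5, 9, 5] 2 distinct, len 3
[5, 9, 5, 9] 2 distinct, len 4
[5, 9, 5, 9, 9] 2 distinct, len 5
[9, 9, 6] 2 distinct, len 3
[9, 9, 6, 6] 2 distinct, len 4
[6, 6, 5] 2 distinct, len 3
[5, 9] 2 distinct, len 2
[5, 9, 5] 2 distinct, len 3
[5, 6] 2 distinct, len 2
[5, 6, 6] 2 distinct, len 3
[5, 6, 6, 6] 2 distinct, len 4
[6, 6, 6, 9] 2 distinct, len 4
Longest length with ≤2 distinct: 5.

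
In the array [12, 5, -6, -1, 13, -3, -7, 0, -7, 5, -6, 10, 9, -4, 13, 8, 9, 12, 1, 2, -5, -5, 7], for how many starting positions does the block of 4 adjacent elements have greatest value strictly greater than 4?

18

(12, 5, -6, -1) → max 12  > 4 ✓
(5, -6, -1, 13) → max 13  > 4 ✓
(-6, -1, 13, -3) → max 13  > 4 ✓
(-1, 13, -3, -7) → max 13  > 4 ✓
(13, -3, -7, 0) → max 13  > 4 ✓
(-3, -7, 0, -7) → max 0
(-7, 0, -7, 5) → max 5  > 4 ✓
(0, -7, 5, -6) → max 5  > 4 ✓
(-7, 5, -6, 10) → max 10  > 4 ✓
(5, -6, 10, 9) → max 10  > 4 ✓
(-6, 10, 9, -4) → max 10  > 4 ✓
(10, 9, -4, 13) → max 13  > 4 ✓
(9, -4, 13, 8) → max 13  > 4 ✓
(-4, 13, 8, 9) → max 13  > 4 ✓
(13, 8, 9, 12) → max 13  > 4 ✓
(8, 9, 12, 1) → max 12  > 4 ✓
(9, 12, 1, 2) → max 12  > 4 ✓
(12, 1, 2, -5) → max 12  > 4 ✓
(1, 2, -5, -5) → max 2
(2, -5, -5, 7) → max 7  > 4 ✓
18 windows satisfy the condition.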